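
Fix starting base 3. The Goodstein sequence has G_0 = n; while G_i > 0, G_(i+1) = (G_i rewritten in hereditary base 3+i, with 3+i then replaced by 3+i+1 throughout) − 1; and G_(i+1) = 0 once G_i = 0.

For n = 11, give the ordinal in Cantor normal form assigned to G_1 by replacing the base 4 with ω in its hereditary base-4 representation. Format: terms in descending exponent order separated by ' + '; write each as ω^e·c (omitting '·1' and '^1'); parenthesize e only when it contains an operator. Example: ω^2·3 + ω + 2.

ω^2 + 1

[0] 11 ≡ 3^2 + 2 (base 3). Lift 4: 18. −1: 17.
[1] 17 ≡ 4^2 + 1 (base 4). Lift 5: 26. −1: 25.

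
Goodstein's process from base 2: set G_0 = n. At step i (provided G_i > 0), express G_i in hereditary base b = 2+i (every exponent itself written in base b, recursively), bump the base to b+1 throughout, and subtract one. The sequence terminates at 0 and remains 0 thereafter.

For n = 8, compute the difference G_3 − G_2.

5757

(0) 8|_2 = 2^(2 + 1) ↦ 3^(3 + 1)|_3 = 81 ⇒ 80
(1) 80|_3 = 2·3^3 + 2·3^2 + 2·3 + 2 ↦ 2·4^4 + 2·4^2 + 2·4 + 2|_4 = 554 ⇒ 553
(2) 553|_4 = 2·4^4 + 2·4^2 + 2·4 + 1 ↦ 2·5^5 + 2·5^2 + 2·5 + 1|_5 = 6311 ⇒ 6310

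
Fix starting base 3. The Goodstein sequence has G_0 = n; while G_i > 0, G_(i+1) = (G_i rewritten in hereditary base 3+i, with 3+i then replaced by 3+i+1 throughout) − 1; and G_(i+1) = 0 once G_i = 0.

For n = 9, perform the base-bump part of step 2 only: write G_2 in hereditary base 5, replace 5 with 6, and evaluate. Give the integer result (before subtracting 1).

20

i=0: 9 = 3^2 (b=3); 3→4: 4^2 = 16; 16−1 = 15
i=1: 15 = 3·4 + 3 (b=4); 4→5: 3·5 + 3 = 18; 18−1 = 17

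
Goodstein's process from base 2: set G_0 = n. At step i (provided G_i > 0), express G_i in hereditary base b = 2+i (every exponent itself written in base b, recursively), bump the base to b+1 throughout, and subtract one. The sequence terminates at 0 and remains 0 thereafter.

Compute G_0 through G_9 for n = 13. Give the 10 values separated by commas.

13, 108, 1279, 16092, 280711, 5765998, 134219479, 3486786855, 100000003325, 3138428381103

G_0 = 13. HB_2(13) = 2^(2 + 1) + 2^2 + 1. Bump = 109. G_1 = 108.
G_1 = 108. HB_3(108) = 3^(3 + 1) + 3^3. Bump = 1280. G_2 = 1279.
G_2 = 1279. HB_4(1279) = 4^(4 + 1) + 3·4^3 + 3·4^2 + 3·4 + 3. Bump = 16093. G_3 = 16092.
G_3 = 16092. HB_5(16092) = 5^(5 + 1) + 3·5^3 + 3·5^2 + 3·5 + 2. Bump = 280712. G_4 = 280711.
G_4 = 280711. HB_6(280711) = 6^(6 + 1) + 3·6^3 + 3·6^2 + 3·6 + 1. Bump = 5765999. G_5 = 5765998.
G_5 = 5765998. HB_7(5765998) = 7^(7 + 1) + 3·7^3 + 3·7^2 + 3·7. Bump = 134219480. G_6 = 134219479.
G_6 = 134219479. HB_8(134219479) = 8^(8 + 1) + 3·8^3 + 3·8^2 + 2·8 + 7. Bump = 3486786856. G_7 = 3486786855.
G_7 = 3486786855. HB_9(3486786855) = 9^(9 + 1) + 3·9^3 + 3·9^2 + 2·9 + 6. Bump = 100000003326. G_8 = 100000003325.
G_8 = 100000003325. HB_10(100000003325) = 10^(10 + 1) + 3·10^3 + 3·10^2 + 2·10 + 5. Bump = 3138428381104. G_9 = 3138428381103.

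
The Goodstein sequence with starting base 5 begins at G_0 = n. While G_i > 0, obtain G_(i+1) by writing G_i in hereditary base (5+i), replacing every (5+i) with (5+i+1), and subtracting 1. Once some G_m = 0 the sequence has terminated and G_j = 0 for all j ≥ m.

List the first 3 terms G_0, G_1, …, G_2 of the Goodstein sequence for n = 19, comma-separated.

19, 21, 23

G_0=19  [base 5] 3·5 + 4  →[5↦6]→  3·6 + 4 = 22  −1 ⇒ G_1=21
G_1=21  [base 6] 3·6 + 3  →[6↦7]→  3·7 + 3 = 24  −1 ⇒ G_2=23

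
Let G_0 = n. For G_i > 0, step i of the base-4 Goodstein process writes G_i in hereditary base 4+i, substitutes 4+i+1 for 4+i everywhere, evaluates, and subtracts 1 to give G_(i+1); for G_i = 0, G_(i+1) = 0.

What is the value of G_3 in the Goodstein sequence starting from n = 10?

G_0 = 10. HB_4(10) = 2·4 + 2. Bump = 12. G_1 = 11.
G_1 = 11. HB_5(11) = 2·5 + 1. Bump = 13. G_2 = 12.
G_2 = 12. HB_6(12) = 2·6. Bump = 14. G_3 = 13.
G_3 = 13. HB_7(13) = 7 + 6. Bump = 14. G_4 = 13.

13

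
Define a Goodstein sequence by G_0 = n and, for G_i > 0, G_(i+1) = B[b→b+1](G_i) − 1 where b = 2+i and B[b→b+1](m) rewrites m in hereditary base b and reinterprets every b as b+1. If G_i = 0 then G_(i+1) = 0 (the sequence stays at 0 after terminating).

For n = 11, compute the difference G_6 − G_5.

128452926

i=0: 11 = 2^(2 + 1) + 2 + 1 (b=2); 2→3: 3^(3 + 1) + 3 + 1 = 85; 85−1 = 84
i=1: 84 = 3^(3 + 1) + 3 (b=3); 3→4: 4^(4 + 1) + 4 = 1028; 1028−1 = 1027
i=2: 1027 = 4^(4 + 1) + 3 (b=4); 4→5: 5^(5 + 1) + 3 = 15628; 15628−1 = 15627
i=3: 15627 = 5^(5 + 1) + 2 (b=5); 5→6: 6^(6 + 1) + 2 = 279938; 279938−1 = 279937
i=4: 279937 = 6^(6 + 1) + 1 (b=6); 6→7: 7^(7 + 1) + 1 = 5764802; 5764802−1 = 5764801
i=5: 5764801 = 7^(7 + 1) (b=7); 7→8: 8^(8 + 1) = 134217728; 134217728−1 = 134217727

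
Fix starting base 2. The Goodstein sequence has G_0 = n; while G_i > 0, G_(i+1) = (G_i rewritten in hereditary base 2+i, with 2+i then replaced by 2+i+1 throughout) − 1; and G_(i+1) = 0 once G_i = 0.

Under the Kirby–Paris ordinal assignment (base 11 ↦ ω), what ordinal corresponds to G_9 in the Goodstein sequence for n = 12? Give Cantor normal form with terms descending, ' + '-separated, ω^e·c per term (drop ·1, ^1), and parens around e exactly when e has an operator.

[0] 12 ≡ 2^(2 + 1) + 2^2 (base 2). Lift 3: 108. −1: 107.
[1] 107 ≡ 3^(3 + 1) + 2·3^2 + 2·3 + 2 (base 3). Lift 4: 1066. −1: 1065.
[2] 1065 ≡ 4^(4 + 1) + 2·4^2 + 2·4 + 1 (base 4). Lift 5: 15686. −1: 15685.
[3] 15685 ≡ 5^(5 + 1) + 2·5^2 + 2·5 (base 5). Lift 6: 280020. −1: 280019.
[4] 280019 ≡ 6^(6 + 1) + 2·6^2 + 6 + 5 (base 6). Lift 7: 5764911. −1: 5764910.
[5] 5764910 ≡ 7^(7 + 1) + 2·7^2 + 7 + 4 (base 7). Lift 8: 134217868. −1: 134217867.
[6] 134217867 ≡ 8^(8 + 1) + 2·8^2 + 8 + 3 (base 8). Lift 9: 3486784575. −1: 3486784574.
[7] 3486784574 ≡ 9^(9 + 1) + 2·9^2 + 9 + 2 (base 9). Lift 10: 100000000212. −1: 100000000211.
[8] 100000000211 ≡ 10^(10 + 1) + 2·10^2 + 10 + 1 (base 10). Lift 11: 3138428376975. −1: 3138428376974.

ω^(ω + 1) + ω^2·2 + ω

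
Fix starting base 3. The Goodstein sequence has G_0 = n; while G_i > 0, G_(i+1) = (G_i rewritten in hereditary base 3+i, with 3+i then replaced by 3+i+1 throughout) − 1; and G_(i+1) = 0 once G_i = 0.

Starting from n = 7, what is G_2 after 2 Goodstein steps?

base 3: 7 = 2·3 + 1; at 4: 2·4 + 1 = 9; next = 8
base 4: 8 = 2·4; at 5: 2·5 = 10; next = 9

9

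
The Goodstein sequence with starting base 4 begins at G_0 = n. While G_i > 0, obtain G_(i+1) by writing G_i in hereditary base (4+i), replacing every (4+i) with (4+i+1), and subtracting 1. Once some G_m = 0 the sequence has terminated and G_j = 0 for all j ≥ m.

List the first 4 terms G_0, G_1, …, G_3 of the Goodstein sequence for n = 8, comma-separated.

8, 9, 9, 9

G_0=8  [base 4] 2·4  →[4↦5]→  2·5 = 10  −1 ⇒ G_1=9
G_1=9  [base 5] 5 + 4  →[5↦6]→  6 + 4 = 10  −1 ⇒ G_2=9
G_2=9  [base 6] 6 + 3  →[6↦7]→  7 + 3 = 10  −1 ⇒ G_3=9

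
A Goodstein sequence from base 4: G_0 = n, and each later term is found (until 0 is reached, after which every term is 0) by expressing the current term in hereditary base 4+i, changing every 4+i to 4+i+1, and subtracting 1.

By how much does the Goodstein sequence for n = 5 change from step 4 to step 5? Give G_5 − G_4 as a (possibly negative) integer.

[0] 5 ≡ 4 + 1 (base 4). Lift 5: 6. −1: 5.
[1] 5 ≡ 5 (base 5). Lift 6: 6. −1: 5.
[2] 5 ≡ 5 (base 6). Lift 7: 5. −1: 4.
[3] 4 ≡ 4 (base 7). Lift 8: 4. −1: 3.
[4] 3 ≡ 3 (base 8). Lift 9: 3. −1: 2.

-1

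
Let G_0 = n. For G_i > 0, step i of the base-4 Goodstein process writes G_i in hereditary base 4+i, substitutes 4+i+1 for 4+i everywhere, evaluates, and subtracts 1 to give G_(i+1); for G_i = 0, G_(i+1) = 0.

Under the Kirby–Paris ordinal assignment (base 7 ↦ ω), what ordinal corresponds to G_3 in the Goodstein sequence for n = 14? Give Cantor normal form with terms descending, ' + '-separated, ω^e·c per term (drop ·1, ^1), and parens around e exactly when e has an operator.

i=0: 14 = 3·4 + 2 (b=4); 4→5: 3·5 + 2 = 17; 17−1 = 16
i=1: 16 = 3·5 + 1 (b=5); 5→6: 3·6 + 1 = 19; 19−1 = 18
i=2: 18 = 3·6 (b=6); 6→7: 3·7 = 21; 21−1 = 20
i=3: 20 = 2·7 + 6 (b=7); 7→8: 2·8 + 6 = 22; 22−1 = 21

ω·2 + 6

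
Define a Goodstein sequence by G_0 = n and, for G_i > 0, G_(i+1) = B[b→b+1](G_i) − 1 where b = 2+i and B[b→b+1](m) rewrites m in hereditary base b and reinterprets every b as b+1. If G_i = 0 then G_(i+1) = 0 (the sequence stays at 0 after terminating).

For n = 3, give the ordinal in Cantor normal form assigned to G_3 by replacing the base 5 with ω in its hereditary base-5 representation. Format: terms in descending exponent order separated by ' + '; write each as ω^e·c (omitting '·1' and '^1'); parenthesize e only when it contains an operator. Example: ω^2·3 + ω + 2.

2

G_0 = 3. HB_2(3) = 2 + 1. Bump = 4. G_1 = 3.
G_1 = 3. HB_3(3) = 3. Bump = 4. G_2 = 3.
G_2 = 3. HB_4(3) = 3. Bump = 3. G_3 = 2.
G_3 = 2. HB_5(2) = 2. Bump = 2. G_4 = 1.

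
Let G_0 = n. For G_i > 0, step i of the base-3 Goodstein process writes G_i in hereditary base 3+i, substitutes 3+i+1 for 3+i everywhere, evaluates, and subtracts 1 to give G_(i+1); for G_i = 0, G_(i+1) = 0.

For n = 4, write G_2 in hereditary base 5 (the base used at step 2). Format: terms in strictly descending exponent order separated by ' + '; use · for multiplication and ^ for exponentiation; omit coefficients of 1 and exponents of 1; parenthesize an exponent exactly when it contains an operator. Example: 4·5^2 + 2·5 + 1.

4

G_0 = 4. HB_3(4) = 3 + 1. Bump = 5. G_1 = 4.
G_1 = 4. HB_4(4) = 4. Bump = 5. G_2 = 4.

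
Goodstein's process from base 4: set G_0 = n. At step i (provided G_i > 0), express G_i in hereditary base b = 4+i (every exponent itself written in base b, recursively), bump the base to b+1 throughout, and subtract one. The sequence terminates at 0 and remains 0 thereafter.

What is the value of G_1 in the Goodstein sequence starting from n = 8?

9

(0) 8|_4 = 2·4 ↦ 2·5|_5 = 10 ⇒ 9
(1) 9|_5 = 5 + 4 ↦ 6 + 4|_6 = 10 ⇒ 9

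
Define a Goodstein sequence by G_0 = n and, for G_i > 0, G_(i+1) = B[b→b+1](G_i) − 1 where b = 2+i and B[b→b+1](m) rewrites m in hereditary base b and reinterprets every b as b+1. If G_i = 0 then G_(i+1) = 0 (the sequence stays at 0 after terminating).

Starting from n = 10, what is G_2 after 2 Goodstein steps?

i=0: 10 = 2^(2 + 1) + 2 (b=2); 2→3: 3^(3 + 1) + 3 = 84; 84−1 = 83
i=1: 83 = 3^(3 + 1) + 2 (b=3); 3→4: 4^(4 + 1) + 2 = 1026; 1026−1 = 1025
i=2: 1025 = 4^(4 + 1) + 1 (b=4); 4→5: 5^(5 + 1) + 1 = 15626; 15626−1 = 15625

1025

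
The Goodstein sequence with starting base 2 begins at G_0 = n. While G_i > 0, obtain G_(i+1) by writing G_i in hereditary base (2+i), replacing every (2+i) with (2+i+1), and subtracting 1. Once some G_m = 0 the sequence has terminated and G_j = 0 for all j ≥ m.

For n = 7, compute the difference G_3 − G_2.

[0] 7 ≡ 2^2 + 2 + 1 (base 2). Lift 3: 31. −1: 30.
[1] 30 ≡ 3^3 + 3 (base 3). Lift 4: 260. −1: 259.
[2] 259 ≡ 4^4 + 3 (base 4). Lift 5: 3128. −1: 3127.

2868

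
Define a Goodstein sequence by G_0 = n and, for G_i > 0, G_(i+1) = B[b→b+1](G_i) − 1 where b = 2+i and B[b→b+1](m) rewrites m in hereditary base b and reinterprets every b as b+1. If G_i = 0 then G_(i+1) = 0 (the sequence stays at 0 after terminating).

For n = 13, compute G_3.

i=0: 13 = 2^(2 + 1) + 2^2 + 1 (b=2); 2→3: 3^(3 + 1) + 3^3 + 1 = 109; 109−1 = 108
i=1: 108 = 3^(3 + 1) + 3^3 (b=3); 3→4: 4^(4 + 1) + 4^4 = 1280; 1280−1 = 1279
i=2: 1279 = 4^(4 + 1) + 3·4^3 + 3·4^2 + 3·4 + 3 (b=4); 4→5: 5^(5 + 1) + 3·5^3 + 3·5^2 + 3·5 + 3 = 16093; 16093−1 = 16092
i=3: 16092 = 5^(5 + 1) + 3·5^3 + 3·5^2 + 3·5 + 2 (b=5); 5→6: 6^(6 + 1) + 3·6^3 + 3·6^2 + 3·6 + 2 = 280712; 280712−1 = 280711

16092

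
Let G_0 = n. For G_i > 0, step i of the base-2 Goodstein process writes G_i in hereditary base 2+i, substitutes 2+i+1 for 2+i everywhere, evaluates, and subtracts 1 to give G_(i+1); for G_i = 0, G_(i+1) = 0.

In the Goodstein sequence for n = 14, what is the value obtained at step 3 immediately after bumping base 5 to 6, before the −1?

(0) 14|_2 = 2^(2 + 1) + 2^2 + 2 ↦ 3^(3 + 1) + 3^3 + 3|_3 = 111 ⇒ 110
(1) 110|_3 = 3^(3 + 1) + 3^3 + 2 ↦ 4^(4 + 1) + 4^4 + 2|_4 = 1282 ⇒ 1281
(2) 1281|_4 = 4^(4 + 1) + 4^4 + 1 ↦ 5^(5 + 1) + 5^5 + 1|_5 = 18751 ⇒ 18750
(3) 18750|_5 = 5^(5 + 1) + 5^5 ↦ 6^(6 + 1) + 6^6|_6 = 326592 ⇒ 326591

326592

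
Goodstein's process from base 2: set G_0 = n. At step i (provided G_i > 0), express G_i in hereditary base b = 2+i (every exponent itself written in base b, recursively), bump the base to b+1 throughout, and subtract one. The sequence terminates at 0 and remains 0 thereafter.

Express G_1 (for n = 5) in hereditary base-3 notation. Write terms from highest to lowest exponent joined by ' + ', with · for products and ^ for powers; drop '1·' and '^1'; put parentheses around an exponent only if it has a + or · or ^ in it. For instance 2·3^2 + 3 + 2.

3^3

base 2: 5 = 2^2 + 1; at 3: 3^3 + 1 = 28; next = 27
base 3: 27 = 3^3; at 4: 4^4 = 256; next = 255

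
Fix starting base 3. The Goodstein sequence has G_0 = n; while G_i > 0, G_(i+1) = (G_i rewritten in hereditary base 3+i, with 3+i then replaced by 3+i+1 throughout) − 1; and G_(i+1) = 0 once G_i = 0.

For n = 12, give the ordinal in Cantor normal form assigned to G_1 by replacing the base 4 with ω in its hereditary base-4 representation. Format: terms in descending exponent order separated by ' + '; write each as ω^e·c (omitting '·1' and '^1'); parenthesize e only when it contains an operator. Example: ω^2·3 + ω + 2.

ω^2 + 3

G_0 = 12. HB_3(12) = 3^2 + 3. Bump = 20. G_1 = 19.
G_1 = 19. HB_4(19) = 4^2 + 3. Bump = 28. G_2 = 27.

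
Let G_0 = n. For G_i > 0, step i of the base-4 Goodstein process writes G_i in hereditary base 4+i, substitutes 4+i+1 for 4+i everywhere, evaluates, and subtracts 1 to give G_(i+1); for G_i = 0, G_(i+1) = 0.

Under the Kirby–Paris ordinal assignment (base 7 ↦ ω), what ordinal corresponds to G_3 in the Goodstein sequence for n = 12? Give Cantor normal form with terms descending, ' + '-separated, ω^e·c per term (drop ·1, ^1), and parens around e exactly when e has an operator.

ω·2 + 2

base 4: 12 = 3·4; at 5: 3·5 = 15; next = 14
base 5: 14 = 2·5 + 4; at 6: 2·6 + 4 = 16; next = 15
base 6: 15 = 2·6 + 3; at 7: 2·7 + 3 = 17; next = 16
base 7: 16 = 2·7 + 2; at 8: 2·8 + 2 = 18; next = 17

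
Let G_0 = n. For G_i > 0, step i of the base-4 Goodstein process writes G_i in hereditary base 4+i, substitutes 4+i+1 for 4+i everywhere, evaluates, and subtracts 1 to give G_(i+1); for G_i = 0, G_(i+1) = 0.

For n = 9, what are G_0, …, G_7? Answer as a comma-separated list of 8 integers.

9, 10, 11, 11, 11, 11, 11, 11

step 0: 9 = 2·4 + 1; sub 5 for 4: 2·5 + 1; = 11; G_1 = 11−1 = 10
step 1: 10 = 2·5; sub 6 for 5: 2·6; = 12; G_2 = 12−1 = 11
step 2: 11 = 6 + 5; sub 7 for 6: 7 + 5; = 12; G_3 = 12−1 = 11
step 3: 11 = 7 + 4; sub 8 for 7: 8 + 4; = 12; G_4 = 12−1 = 11
step 4: 11 = 8 + 3; sub 9 for 8: 9 + 3; = 12; G_5 = 12−1 = 11
step 5: 11 = 9 + 2; sub 10 for 9: 10 + 2; = 12; G_6 = 12−1 = 11
step 6: 11 = 10 + 1; sub 11 for 10: 11 + 1; = 12; G_7 = 12−1 = 11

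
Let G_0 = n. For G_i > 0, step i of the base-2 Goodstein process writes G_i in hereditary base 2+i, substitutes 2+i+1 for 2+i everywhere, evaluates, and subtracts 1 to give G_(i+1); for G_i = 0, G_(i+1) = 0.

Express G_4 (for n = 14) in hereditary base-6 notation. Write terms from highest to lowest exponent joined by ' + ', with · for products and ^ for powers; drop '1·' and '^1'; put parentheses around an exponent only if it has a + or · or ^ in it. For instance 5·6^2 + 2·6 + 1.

(0) 14|_2 = 2^(2 + 1) + 2^2 + 2 ↦ 3^(3 + 1) + 3^3 + 3|_3 = 111 ⇒ 110
(1) 110|_3 = 3^(3 + 1) + 3^3 + 2 ↦ 4^(4 + 1) + 4^4 + 2|_4 = 1282 ⇒ 1281
(2) 1281|_4 = 4^(4 + 1) + 4^4 + 1 ↦ 5^(5 + 1) + 5^5 + 1|_5 = 18751 ⇒ 18750
(3) 18750|_5 = 5^(5 + 1) + 5^5 ↦ 6^(6 + 1) + 6^6|_6 = 326592 ⇒ 326591
(4) 326591|_6 = 6^(6 + 1) + 5·6^5 + 5·6^4 + 5·6^3 + 5·6^2 + 5·6 + 5 ↦ 7^(7 + 1) + 5·7^5 + 5·7^4 + 5·7^3 + 5·7^2 + 5·7 + 5|_7 = 5862841 ⇒ 5862840

6^(6 + 1) + 5·6^5 + 5·6^4 + 5·6^3 + 5·6^2 + 5·6 + 5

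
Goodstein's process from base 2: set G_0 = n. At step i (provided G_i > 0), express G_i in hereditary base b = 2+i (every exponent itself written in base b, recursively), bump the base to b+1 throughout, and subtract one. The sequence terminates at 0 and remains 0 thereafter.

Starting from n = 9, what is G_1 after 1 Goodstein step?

G_0 = 9. HB_2(9) = 2^(2 + 1) + 1. Bump = 82. G_1 = 81.
G_1 = 81. HB_3(81) = 3^(3 + 1). Bump = 1024. G_2 = 1023.

81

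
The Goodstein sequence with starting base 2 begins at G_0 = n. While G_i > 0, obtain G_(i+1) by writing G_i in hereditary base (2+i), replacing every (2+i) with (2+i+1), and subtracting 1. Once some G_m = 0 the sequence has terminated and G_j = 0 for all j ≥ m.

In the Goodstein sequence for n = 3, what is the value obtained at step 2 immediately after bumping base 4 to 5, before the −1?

3

(0) 3|_2 = 2 + 1 ↦ 3 + 1|_3 = 4 ⇒ 3
(1) 3|_3 = 3 ↦ 4|_4 = 4 ⇒ 3
(2) 3|_4 = 3 ↦ 3|_5 = 3 ⇒ 2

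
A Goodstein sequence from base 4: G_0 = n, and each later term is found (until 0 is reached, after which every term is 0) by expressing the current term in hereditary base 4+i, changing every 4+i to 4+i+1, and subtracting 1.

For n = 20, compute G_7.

base 4: 20 = 4^2 + 4; at 5: 5^2 + 5 = 30; next = 29
base 5: 29 = 5^2 + 4; at 6: 6^2 + 4 = 40; next = 39
base 6: 39 = 6^2 + 3; at 7: 7^2 + 3 = 52; next = 51
base 7: 51 = 7^2 + 2; at 8: 8^2 + 2 = 66; next = 65
base 8: 65 = 8^2 + 1; at 9: 9^2 + 1 = 82; next = 81
base 9: 81 = 9^2; at 10: 10^2 = 100; next = 99
base 10: 99 = 9·10 + 9; at 11: 9·11 + 9 = 108; next = 107
base 11: 107 = 9·11 + 8; at 12: 9·12 + 8 = 116; next = 115

107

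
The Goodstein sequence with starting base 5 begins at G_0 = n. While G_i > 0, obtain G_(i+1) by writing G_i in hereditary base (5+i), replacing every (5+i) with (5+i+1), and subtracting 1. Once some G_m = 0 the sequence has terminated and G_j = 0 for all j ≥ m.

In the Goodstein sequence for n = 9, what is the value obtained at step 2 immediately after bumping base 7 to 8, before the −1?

9 —HB5→ 5 + 4 —bump→ 6 + 4 = 10 —(−1)→ 9
9 —HB6→ 6 + 3 —bump→ 7 + 3 = 10 —(−1)→ 9

10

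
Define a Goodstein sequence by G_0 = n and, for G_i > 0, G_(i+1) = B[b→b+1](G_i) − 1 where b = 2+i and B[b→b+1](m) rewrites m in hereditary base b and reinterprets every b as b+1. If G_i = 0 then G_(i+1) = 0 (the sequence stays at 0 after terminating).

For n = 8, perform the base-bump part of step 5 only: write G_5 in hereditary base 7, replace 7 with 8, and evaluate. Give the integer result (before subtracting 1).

33554572

step 0: 8 = 2^(2 + 1); sub 3 for 2: 3^(3 + 1); = 81; G_1 = 81−1 = 80
step 1: 80 = 2·3^3 + 2·3^2 + 2·3 + 2; sub 4 for 3: 2·4^4 + 2·4^2 + 2·4 + 2; = 554; G_2 = 554−1 = 553
step 2: 553 = 2·4^4 + 2·4^2 + 2·4 + 1; sub 5 for 4: 2·5^5 + 2·5^2 + 2·5 + 1; = 6311; G_3 = 6311−1 = 6310
step 3: 6310 = 2·5^5 + 2·5^2 + 2·5; sub 6 for 5: 2·6^6 + 2·6^2 + 2·6; = 93396; G_4 = 93396−1 = 93395
step 4: 93395 = 2·6^6 + 2·6^2 + 6 + 5; sub 7 for 6: 2·7^7 + 2·7^2 + 7 + 5; = 1647196; G_5 = 1647196−1 = 1647195
step 5: 1647195 = 2·7^7 + 2·7^2 + 7 + 4; sub 8 for 7: 2·8^8 + 2·8^2 + 8 + 4; = 33554572; G_6 = 33554572−1 = 33554571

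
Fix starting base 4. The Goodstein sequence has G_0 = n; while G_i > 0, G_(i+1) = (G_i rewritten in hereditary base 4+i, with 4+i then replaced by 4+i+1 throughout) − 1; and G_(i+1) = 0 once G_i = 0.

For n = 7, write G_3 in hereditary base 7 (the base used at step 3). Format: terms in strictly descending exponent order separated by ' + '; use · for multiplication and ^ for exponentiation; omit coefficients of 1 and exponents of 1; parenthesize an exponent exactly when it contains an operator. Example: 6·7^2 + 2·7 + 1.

7

i=0: 7 = 4 + 3 (b=4); 4→5: 5 + 3 = 8; 8−1 = 7
i=1: 7 = 5 + 2 (b=5); 5→6: 6 + 2 = 8; 8−1 = 7
i=2: 7 = 6 + 1 (b=6); 6→7: 7 + 1 = 8; 8−1 = 7
i=3: 7 = 7 (b=7); 7→8: 8 = 8; 8−1 = 7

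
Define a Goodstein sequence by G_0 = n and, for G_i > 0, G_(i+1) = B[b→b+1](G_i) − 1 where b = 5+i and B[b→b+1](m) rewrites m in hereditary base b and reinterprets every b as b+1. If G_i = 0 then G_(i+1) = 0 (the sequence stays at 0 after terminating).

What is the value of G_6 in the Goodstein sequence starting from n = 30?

121

[0] 30 ≡ 5^2 + 5 (base 5). Lift 6: 42. −1: 41.
[1] 41 ≡ 6^2 + 5 (base 6). Lift 7: 54. −1: 53.
[2] 53 ≡ 7^2 + 4 (base 7). Lift 8: 68. −1: 67.
[3] 67 ≡ 8^2 + 3 (base 8). Lift 9: 84. −1: 83.
[4] 83 ≡ 9^2 + 2 (base 9). Lift 10: 102. −1: 101.
[5] 101 ≡ 10^2 + 1 (base 10). Lift 11: 122. −1: 121.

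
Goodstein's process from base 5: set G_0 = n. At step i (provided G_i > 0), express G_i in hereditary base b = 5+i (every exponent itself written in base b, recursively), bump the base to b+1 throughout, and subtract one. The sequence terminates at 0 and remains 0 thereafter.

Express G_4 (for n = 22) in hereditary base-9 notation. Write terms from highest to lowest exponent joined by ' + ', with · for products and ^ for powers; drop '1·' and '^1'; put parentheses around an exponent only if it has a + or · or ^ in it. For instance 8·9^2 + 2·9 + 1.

3·9 + 6

step 0: 22 = 4·5 + 2; sub 6 for 5: 4·6 + 2; = 26; G_1 = 26−1 = 25
step 1: 25 = 4·6 + 1; sub 7 for 6: 4·7 + 1; = 29; G_2 = 29−1 = 28
step 2: 28 = 4·7; sub 8 for 7: 4·8; = 32; G_3 = 32−1 = 31
step 3: 31 = 3·8 + 7; sub 9 for 8: 3·9 + 7; = 34; G_4 = 34−1 = 33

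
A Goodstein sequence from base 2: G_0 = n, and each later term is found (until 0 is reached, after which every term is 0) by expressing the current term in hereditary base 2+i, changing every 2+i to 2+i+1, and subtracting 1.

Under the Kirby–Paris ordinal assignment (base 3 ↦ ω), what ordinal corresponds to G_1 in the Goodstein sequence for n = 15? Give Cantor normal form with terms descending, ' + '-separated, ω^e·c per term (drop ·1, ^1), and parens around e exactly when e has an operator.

ω^(ω + 1) + ω^ω + ω

step 0: 15 = 2^(2 + 1) + 2^2 + 2 + 1; sub 3 for 2: 3^(3 + 1) + 3^3 + 3 + 1; = 112; G_1 = 112−1 = 111
step 1: 111 = 3^(3 + 1) + 3^3 + 3; sub 4 for 3: 4^(4 + 1) + 4^4 + 4; = 1284; G_2 = 1284−1 = 1283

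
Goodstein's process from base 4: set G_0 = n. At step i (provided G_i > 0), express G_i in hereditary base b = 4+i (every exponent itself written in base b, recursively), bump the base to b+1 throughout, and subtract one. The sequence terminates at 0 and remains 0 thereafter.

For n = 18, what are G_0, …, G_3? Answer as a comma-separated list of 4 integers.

18, 26, 36, 48

G_0=18  [base 4] 4^2 + 2  →[4↦5]→  5^2 + 2 = 27  −1 ⇒ G_1=26
G_1=26  [base 5] 5^2 + 1  →[5↦6]→  6^2 + 1 = 37  −1 ⇒ G_2=36
G_2=36  [base 6] 6^2  →[6↦7]→  7^2 = 49  −1 ⇒ G_3=48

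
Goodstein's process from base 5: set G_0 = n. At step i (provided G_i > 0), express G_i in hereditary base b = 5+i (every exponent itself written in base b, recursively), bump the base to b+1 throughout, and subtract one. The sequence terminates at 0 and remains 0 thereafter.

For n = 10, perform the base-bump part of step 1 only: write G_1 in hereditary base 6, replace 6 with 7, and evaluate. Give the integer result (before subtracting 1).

12

10 —HB5→ 2·5 —bump→ 2·6 = 12 —(−1)→ 11
11 —HB6→ 6 + 5 —bump→ 7 + 5 = 12 —(−1)→ 11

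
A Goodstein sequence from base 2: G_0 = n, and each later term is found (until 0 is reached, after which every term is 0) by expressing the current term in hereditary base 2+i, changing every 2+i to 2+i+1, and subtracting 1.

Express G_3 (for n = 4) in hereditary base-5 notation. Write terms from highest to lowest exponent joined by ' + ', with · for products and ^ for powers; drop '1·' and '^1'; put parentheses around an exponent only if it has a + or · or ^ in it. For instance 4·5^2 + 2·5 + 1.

(0) 4|_2 = 2^2 ↦ 3^3|_3 = 27 ⇒ 26
(1) 26|_3 = 2·3^2 + 2·3 + 2 ↦ 2·4^2 + 2·4 + 2|_4 = 42 ⇒ 41
(2) 41|_4 = 2·4^2 + 2·4 + 1 ↦ 2·5^2 + 2·5 + 1|_5 = 61 ⇒ 60
(3) 60|_5 = 2·5^2 + 2·5 ↦ 2·6^2 + 2·6|_6 = 84 ⇒ 83

2·5^2 + 2·5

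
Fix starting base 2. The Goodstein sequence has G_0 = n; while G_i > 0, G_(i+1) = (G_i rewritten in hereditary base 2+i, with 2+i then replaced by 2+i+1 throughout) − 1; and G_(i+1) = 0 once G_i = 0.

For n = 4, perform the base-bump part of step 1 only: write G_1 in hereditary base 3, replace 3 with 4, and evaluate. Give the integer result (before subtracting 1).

42

base 2: 4 = 2^2; at 3: 3^3 = 27; next = 26
base 3: 26 = 2·3^2 + 2·3 + 2; at 4: 2·4^2 + 2·4 + 2 = 42; next = 41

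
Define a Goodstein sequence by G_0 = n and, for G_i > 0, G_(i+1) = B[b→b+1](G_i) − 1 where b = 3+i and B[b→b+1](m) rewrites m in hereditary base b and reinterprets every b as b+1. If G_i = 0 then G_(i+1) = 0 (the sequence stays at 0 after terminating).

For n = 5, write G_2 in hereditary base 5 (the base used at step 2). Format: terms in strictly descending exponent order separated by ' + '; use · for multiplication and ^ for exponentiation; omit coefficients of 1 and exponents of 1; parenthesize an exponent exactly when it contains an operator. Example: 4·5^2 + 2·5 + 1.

5

(0) 5|_3 = 3 + 2 ↦ 4 + 2|_4 = 6 ⇒ 5
(1) 5|_4 = 4 + 1 ↦ 5 + 1|_5 = 6 ⇒ 5
(2) 5|_5 = 5 ↦ 6|_6 = 6 ⇒ 5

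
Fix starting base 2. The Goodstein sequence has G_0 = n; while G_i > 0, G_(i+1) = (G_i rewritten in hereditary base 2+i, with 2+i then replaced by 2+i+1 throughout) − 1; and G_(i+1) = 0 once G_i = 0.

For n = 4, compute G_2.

41

G_0=4  [base 2] 2^2  →[2↦3]→  3^3 = 27  −1 ⇒ G_1=26
G_1=26  [base 3] 2·3^2 + 2·3 + 2  →[3↦4]→  2·4^2 + 2·4 + 2 = 42  −1 ⇒ G_2=41
G_2=41  [base 4] 2·4^2 + 2·4 + 1  →[4↦5]→  2·5^2 + 2·5 + 1 = 61  −1 ⇒ G_3=60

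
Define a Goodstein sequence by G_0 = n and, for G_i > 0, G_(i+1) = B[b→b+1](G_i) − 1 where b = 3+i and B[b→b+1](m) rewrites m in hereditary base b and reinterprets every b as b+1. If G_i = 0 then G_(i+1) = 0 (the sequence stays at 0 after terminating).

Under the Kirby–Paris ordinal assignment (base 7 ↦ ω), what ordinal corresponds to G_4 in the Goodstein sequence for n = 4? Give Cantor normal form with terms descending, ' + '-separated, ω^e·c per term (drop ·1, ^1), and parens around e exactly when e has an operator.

base 3: 4 = 3 + 1; at 4: 4 + 1 = 5; next = 4
base 4: 4 = 4; at 5: 5 = 5; next = 4
base 5: 4 = 4; at 6: 4 = 4; next = 3
base 6: 3 = 3; at 7: 3 = 3; next = 2

2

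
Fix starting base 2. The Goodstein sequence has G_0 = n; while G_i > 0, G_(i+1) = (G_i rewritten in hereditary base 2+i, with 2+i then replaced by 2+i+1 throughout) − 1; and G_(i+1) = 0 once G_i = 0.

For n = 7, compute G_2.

259

step 0: 7 = 2^2 + 2 + 1; sub 3 for 2: 3^3 + 3 + 1; = 31; G_1 = 31−1 = 30
step 1: 30 = 3^3 + 3; sub 4 for 3: 4^4 + 4; = 260; G_2 = 260−1 = 259
step 2: 259 = 4^4 + 3; sub 5 for 4: 5^5 + 3; = 3128; G_3 = 3128−1 = 3127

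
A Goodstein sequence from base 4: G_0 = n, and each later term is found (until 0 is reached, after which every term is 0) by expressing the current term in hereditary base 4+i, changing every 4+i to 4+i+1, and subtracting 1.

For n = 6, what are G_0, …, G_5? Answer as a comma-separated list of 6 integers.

G_0 = 6. HB_4(6) = 4 + 2. Bump = 7. G_1 = 6.
G_1 = 6. HB_5(6) = 5 + 1. Bump = 7. G_2 = 6.
G_2 = 6. HB_6(6) = 6. Bump = 7. G_3 = 6.
G_3 = 6. HB_7(6) = 6. Bump = 6. G_4 = 5.
G_4 = 5. HB_8(5) = 5. Bump = 5. G_5 = 4.

6, 6, 6, 6, 5, 4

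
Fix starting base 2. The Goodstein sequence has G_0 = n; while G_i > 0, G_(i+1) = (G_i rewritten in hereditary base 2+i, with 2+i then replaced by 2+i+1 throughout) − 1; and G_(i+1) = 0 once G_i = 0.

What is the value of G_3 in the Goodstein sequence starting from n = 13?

13 —HB2→ 2^(2 + 1) + 2^2 + 1 —bump→ 3^(3 + 1) + 3^3 + 1 = 109 —(−1)→ 108
108 —HB3→ 3^(3 + 1) + 3^3 —bump→ 4^(4 + 1) + 4^4 = 1280 —(−1)→ 1279
1279 —HB4→ 4^(4 + 1) + 3·4^3 + 3·4^2 + 3·4 + 3 —bump→ 5^(5 + 1) + 3·5^3 + 3·5^2 + 3·5 + 3 = 16093 —(−1)→ 16092
16092 —HB5→ 5^(5 + 1) + 3·5^3 + 3·5^2 + 3·5 + 2 —bump→ 6^(6 + 1) + 3·6^3 + 3·6^2 + 3·6 + 2 = 280712 —(−1)→ 280711

16092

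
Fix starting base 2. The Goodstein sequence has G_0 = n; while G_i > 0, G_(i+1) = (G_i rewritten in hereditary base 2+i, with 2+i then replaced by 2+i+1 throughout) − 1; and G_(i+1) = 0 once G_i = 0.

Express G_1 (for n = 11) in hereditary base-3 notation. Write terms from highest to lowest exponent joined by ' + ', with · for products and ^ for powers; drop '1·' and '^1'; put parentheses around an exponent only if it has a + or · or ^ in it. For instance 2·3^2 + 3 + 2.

i=0: 11 = 2^(2 + 1) + 2 + 1 (b=2); 2→3: 3^(3 + 1) + 3 + 1 = 85; 85−1 = 84
i=1: 84 = 3^(3 + 1) + 3 (b=3); 3→4: 4^(4 + 1) + 4 = 1028; 1028−1 = 1027

3^(3 + 1) + 3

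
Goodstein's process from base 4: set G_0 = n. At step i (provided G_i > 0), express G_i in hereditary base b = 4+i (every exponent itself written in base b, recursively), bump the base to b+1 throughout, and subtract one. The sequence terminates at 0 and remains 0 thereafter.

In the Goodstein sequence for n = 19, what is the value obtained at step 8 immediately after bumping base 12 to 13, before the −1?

step 0: 19 = 4^2 + 3; sub 5 for 4: 5^2 + 3; = 28; G_1 = 28−1 = 27
step 1: 27 = 5^2 + 2; sub 6 for 5: 6^2 + 2; = 38; G_2 = 38−1 = 37
step 2: 37 = 6^2 + 1; sub 7 for 6: 7^2 + 1; = 50; G_3 = 50−1 = 49
step 3: 49 = 7^2; sub 8 for 7: 8^2; = 64; G_4 = 64−1 = 63
step 4: 63 = 7·8 + 7; sub 9 for 8: 7·9 + 7; = 70; G_5 = 70−1 = 69
step 5: 69 = 7·9 + 6; sub 10 for 9: 7·10 + 6; = 76; G_6 = 76−1 = 75
step 6: 75 = 7·10 + 5; sub 11 for 10: 7·11 + 5; = 82; G_7 = 82−1 = 81
step 7: 81 = 7·11 + 4; sub 12 for 11: 7·12 + 4; = 88; G_8 = 88−1 = 87
step 8: 87 = 7·12 + 3; sub 13 for 12: 7·13 + 3; = 94; G_9 = 94−1 = 93

94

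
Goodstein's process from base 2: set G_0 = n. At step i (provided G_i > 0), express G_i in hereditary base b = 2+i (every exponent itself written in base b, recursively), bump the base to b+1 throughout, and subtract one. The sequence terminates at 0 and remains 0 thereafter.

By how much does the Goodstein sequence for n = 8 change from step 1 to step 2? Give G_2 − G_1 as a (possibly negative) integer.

8 —HB2→ 2^(2 + 1) —bump→ 3^(3 + 1) = 81 —(−1)→ 80
80 —HB3→ 2·3^3 + 2·3^2 + 2·3 + 2 —bump→ 2·4^4 + 2·4^2 + 2·4 + 2 = 554 —(−1)→ 553

473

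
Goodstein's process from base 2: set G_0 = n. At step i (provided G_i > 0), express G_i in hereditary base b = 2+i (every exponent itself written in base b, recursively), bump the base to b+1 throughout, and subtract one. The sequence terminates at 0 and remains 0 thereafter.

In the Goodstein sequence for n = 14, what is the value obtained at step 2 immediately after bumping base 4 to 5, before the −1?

(0) 14|_2 = 2^(2 + 1) + 2^2 + 2 ↦ 3^(3 + 1) + 3^3 + 3|_3 = 111 ⇒ 110
(1) 110|_3 = 3^(3 + 1) + 3^3 + 2 ↦ 4^(4 + 1) + 4^4 + 2|_4 = 1282 ⇒ 1281
(2) 1281|_4 = 4^(4 + 1) + 4^4 + 1 ↦ 5^(5 + 1) + 5^5 + 1|_5 = 18751 ⇒ 18750

18751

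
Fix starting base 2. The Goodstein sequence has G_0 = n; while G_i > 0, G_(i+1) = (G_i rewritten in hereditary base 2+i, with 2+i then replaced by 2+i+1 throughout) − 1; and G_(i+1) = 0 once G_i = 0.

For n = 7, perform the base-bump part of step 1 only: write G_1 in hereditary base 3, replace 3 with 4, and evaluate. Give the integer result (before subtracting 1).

(0) 7|_2 = 2^2 + 2 + 1 ↦ 3^3 + 3 + 1|_3 = 31 ⇒ 30
(1) 30|_3 = 3^3 + 3 ↦ 4^4 + 4|_4 = 260 ⇒ 259

260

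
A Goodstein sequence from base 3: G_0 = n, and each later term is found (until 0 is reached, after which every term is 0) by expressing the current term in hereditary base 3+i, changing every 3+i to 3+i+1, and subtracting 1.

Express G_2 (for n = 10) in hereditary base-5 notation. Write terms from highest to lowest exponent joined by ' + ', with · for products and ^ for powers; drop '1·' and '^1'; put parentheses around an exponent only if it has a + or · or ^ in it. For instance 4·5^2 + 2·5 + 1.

4·5 + 4

10 —HB3→ 3^2 + 1 —bump→ 4^2 + 1 = 17 —(−1)→ 16
16 —HB4→ 4^2 —bump→ 5^2 = 25 —(−1)→ 24
24 —HB5→ 4·5 + 4 —bump→ 4·6 + 4 = 28 —(−1)→ 27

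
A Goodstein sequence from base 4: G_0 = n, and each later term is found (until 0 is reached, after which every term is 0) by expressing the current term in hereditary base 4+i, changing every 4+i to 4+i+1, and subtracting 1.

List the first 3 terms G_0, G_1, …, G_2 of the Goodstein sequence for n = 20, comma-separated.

20, 29, 39

i=0: 20 = 4^2 + 4 (b=4); 4→5: 5^2 + 5 = 30; 30−1 = 29
i=1: 29 = 5^2 + 4 (b=5); 5→6: 6^2 + 4 = 40; 40−1 = 39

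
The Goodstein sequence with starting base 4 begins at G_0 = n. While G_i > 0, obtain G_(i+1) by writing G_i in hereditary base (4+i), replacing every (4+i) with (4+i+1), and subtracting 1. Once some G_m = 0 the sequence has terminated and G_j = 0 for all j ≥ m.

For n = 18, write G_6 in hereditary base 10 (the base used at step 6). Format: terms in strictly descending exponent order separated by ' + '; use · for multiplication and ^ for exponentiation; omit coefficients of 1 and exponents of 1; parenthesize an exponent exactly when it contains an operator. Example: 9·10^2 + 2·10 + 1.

6·10 + 3

(0) 18|_4 = 4^2 + 2 ↦ 5^2 + 2|_5 = 27 ⇒ 26
(1) 26|_5 = 5^2 + 1 ↦ 6^2 + 1|_6 = 37 ⇒ 36
(2) 36|_6 = 6^2 ↦ 7^2|_7 = 49 ⇒ 48
(3) 48|_7 = 6·7 + 6 ↦ 6·8 + 6|_8 = 54 ⇒ 53
(4) 53|_8 = 6·8 + 5 ↦ 6·9 + 5|_9 = 59 ⇒ 58
(5) 58|_9 = 6·9 + 4 ↦ 6·10 + 4|_10 = 64 ⇒ 63
(6) 63|_10 = 6·10 + 3 ↦ 6·11 + 3|_11 = 69 ⇒ 68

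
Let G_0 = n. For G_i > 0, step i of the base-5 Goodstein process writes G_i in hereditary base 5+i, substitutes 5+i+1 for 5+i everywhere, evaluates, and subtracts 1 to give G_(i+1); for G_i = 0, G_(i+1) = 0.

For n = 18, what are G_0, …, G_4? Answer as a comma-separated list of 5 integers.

(0) 18|_5 = 3·5 + 3 ↦ 3·6 + 3|_6 = 21 ⇒ 20
(1) 20|_6 = 3·6 + 2 ↦ 3·7 + 2|_7 = 23 ⇒ 22
(2) 22|_7 = 3·7 + 1 ↦ 3·8 + 1|_8 = 25 ⇒ 24
(3) 24|_8 = 3·8 ↦ 3·9|_9 = 27 ⇒ 26

18, 20, 22, 24, 26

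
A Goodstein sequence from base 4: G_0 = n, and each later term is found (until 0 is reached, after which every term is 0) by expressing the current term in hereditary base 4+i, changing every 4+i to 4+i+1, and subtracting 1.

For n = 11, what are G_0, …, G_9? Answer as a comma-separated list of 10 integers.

G_0 = 11. HB_4(11) = 2·4 + 3. Bump = 13. G_1 = 12.
G_1 = 12. HB_5(12) = 2·5 + 2. Bump = 14. G_2 = 13.
G_2 = 13. HB_6(13) = 2·6 + 1. Bump = 15. G_3 = 14.
G_3 = 14. HB_7(14) = 2·7. Bump = 16. G_4 = 15.
G_4 = 15. HB_8(15) = 8 + 7. Bump = 16. G_5 = 15.
G_5 = 15. HB_9(15) = 9 + 6. Bump = 16. G_6 = 15.
G_6 = 15. HB_10(15) = 10 + 5. Bump = 16. G_7 = 15.
G_7 = 15. HB_11(15) = 11 + 4. Bump = 16. G_8 = 15.
G_8 = 15. HB_12(15) = 12 + 3. Bump = 16. G_9 = 15.

11, 12, 13, 14, 15, 15, 15, 15, 15, 15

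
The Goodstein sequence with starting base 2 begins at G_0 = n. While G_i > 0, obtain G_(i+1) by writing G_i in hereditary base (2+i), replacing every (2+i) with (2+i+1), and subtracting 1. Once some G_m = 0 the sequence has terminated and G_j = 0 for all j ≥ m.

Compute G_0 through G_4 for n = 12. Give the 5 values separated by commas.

G_0 = 12. HB_2(12) = 2^(2 + 1) + 2^2. Bump = 108. G_1 = 107.
G_1 = 107. HB_3(107) = 3^(3 + 1) + 2·3^2 + 2·3 + 2. Bump = 1066. G_2 = 1065.
G_2 = 1065. HB_4(1065) = 4^(4 + 1) + 2·4^2 + 2·4 + 1. Bump = 15686. G_3 = 15685.
G_3 = 15685. HB_5(15685) = 5^(5 + 1) + 2·5^2 + 2·5. Bump = 280020. G_4 = 280019.

12, 107, 1065, 15685, 280019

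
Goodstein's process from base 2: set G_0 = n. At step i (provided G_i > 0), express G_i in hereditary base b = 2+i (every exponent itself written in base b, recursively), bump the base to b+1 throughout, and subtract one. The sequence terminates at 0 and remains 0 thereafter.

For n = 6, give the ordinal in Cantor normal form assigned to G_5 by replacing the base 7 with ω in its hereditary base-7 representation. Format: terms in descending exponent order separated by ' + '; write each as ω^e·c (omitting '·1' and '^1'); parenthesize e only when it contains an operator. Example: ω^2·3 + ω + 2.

G_0 = 6. HB_2(6) = 2^2 + 2. Bump = 30. G_1 = 29.
G_1 = 29. HB_3(29) = 3^3 + 2. Bump = 258. G_2 = 257.
G_2 = 257. HB_4(257) = 4^4 + 1. Bump = 3126. G_3 = 3125.
G_3 = 3125. HB_5(3125) = 5^5. Bump = 46656. G_4 = 46655.
G_4 = 46655. HB_6(46655) = 5·6^5 + 5·6^4 + 5·6^3 + 5·6^2 + 5·6 + 5. Bump = 98040. G_5 = 98039.
G_5 = 98039. HB_7(98039) = 5·7^5 + 5·7^4 + 5·7^3 + 5·7^2 + 5·7 + 4. Bump = 187244. G_6 = 187243.

ω^5·5 + ω^4·5 + ω^3·5 + ω^2·5 + ω·5 + 4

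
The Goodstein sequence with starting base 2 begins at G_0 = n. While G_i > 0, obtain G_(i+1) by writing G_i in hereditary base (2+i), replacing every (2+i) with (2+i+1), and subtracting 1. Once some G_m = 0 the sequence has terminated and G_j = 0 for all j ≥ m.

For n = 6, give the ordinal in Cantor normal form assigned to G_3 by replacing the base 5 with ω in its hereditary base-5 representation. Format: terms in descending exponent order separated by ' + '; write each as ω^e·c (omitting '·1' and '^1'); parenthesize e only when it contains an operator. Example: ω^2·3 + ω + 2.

ω^ω

G_0=6  [base 2] 2^2 + 2  →[2↦3]→  3^3 + 3 = 30  −1 ⇒ G_1=29
G_1=29  [base 3] 3^3 + 2  →[3↦4]→  4^4 + 2 = 258  −1 ⇒ G_2=257
G_2=257  [base 4] 4^4 + 1  →[4↦5]→  5^5 + 1 = 3126  −1 ⇒ G_3=3125
G_3=3125  [base 5] 5^5  →[5↦6]→  6^6 = 46656  −1 ⇒ G_4=46655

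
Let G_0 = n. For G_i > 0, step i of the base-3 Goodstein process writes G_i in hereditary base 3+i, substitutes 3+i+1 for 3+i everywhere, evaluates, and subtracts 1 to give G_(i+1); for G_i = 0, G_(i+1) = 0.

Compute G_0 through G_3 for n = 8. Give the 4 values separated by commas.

[0] 8 ≡ 2·3 + 2 (base 3). Lift 4: 10. −1: 9.
[1] 9 ≡ 2·4 + 1 (base 4). Lift 5: 11. −1: 10.
[2] 10 ≡ 2·5 (base 5). Lift 6: 12. −1: 11.

8, 9, 10, 11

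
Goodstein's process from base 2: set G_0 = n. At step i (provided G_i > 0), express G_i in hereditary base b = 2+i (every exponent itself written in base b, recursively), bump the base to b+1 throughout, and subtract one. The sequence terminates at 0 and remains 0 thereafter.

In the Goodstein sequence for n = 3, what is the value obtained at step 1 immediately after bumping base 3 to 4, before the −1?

G_0=3  [base 2] 2 + 1  →[2↦3]→  3 + 1 = 4  −1 ⇒ G_1=3
G_1=3  [base 3] 3  →[3↦4]→  4 = 4  −1 ⇒ G_2=3

4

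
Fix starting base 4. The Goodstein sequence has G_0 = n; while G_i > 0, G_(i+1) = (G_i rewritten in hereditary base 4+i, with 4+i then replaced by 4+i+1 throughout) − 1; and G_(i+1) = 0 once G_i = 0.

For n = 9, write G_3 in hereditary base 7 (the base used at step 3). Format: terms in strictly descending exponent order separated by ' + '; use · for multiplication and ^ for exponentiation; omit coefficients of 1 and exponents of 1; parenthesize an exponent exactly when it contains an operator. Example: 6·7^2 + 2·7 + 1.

7 + 4

step 0: 9 = 2·4 + 1; sub 5 for 4: 2·5 + 1; = 11; G_1 = 11−1 = 10
step 1: 10 = 2·5; sub 6 for 5: 2·6; = 12; G_2 = 12−1 = 11
step 2: 11 = 6 + 5; sub 7 for 6: 7 + 5; = 12; G_3 = 12−1 = 11
step 3: 11 = 7 + 4; sub 8 for 7: 8 + 4; = 12; G_4 = 12−1 = 11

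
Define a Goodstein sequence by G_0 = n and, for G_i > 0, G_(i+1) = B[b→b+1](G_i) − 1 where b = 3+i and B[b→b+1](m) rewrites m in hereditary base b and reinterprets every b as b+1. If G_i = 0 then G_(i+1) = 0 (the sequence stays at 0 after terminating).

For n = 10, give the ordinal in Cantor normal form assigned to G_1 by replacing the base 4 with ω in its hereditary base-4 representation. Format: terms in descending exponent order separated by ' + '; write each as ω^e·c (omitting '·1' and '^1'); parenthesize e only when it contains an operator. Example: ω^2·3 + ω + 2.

10 —HB3→ 3^2 + 1 —bump→ 4^2 + 1 = 17 —(−1)→ 16
16 —HB4→ 4^2 —bump→ 5^2 = 25 —(−1)→ 24

ω^2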